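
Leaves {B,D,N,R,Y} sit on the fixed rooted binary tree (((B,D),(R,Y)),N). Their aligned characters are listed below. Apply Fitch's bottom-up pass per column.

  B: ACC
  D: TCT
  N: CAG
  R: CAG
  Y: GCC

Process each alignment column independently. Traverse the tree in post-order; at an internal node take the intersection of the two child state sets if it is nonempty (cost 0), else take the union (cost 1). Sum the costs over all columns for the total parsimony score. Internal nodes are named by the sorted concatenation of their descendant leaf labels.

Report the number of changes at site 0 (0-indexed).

3

[col 0] BD: children B:{A}, D:{T} ∪→ {A,T}; cost 1
[col 0] RY: children R:{C}, Y:{G} ∪→ {C,G}; cost 1
[col 0] BDRY: children BD:{A,T}, RY:{C,G} ∪→ {A,C,G,T}; cost 1
[col 0] BDNRY: children BDRY:{A,C,G,T}, N:{C} ∩→ {C}; cost 0
[col 1] BD: children B:{C}, D:{C} ∩→ {C}; cost 0
[col 1] RY: children R:{A}, Y:{C} ∪→ {A,C}; cost 1
[col 1] BDRY: children BD:{C}, RY:{A,C} ∩→ {C}; cost 0
[col 1] BDNRY: children BDRY:{C}, N:{A} ∪→ {A,C}; cost 1
[col 2] BD: children B:{C}, D:{T} ∪→ {C,T}; cost 1
[col 2] RY: children R:{G}, Y:{C} ∪→ {C,G}; cost 1
[col 2] BDRY: children BD:{C,T}, RY:{C,G} ∩→ {C}; cost 0
[col 2] BDNRY: children BDRY:{C}, N:{G} ∪→ {C,G}; cost 1
per-site changes: [3, 2, 3]; total = 8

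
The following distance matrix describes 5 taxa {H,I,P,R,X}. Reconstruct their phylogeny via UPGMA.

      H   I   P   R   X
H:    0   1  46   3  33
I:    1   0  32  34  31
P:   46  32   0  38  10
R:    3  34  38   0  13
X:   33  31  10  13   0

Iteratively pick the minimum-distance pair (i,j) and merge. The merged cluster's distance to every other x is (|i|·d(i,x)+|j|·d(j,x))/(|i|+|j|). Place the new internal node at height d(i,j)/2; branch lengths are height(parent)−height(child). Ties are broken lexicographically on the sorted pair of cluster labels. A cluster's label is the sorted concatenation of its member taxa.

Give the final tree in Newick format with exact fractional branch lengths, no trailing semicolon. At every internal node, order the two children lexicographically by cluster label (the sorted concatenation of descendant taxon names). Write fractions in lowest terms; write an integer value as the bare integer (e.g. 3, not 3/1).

1. join H+I (d=1) ⇒ HI; edges |H|=1/2, |I|=1/2
  updated: d(HI,P)=39, d(HI,R)=37/2, d(HI,X)=32
2. join P+X (d=10) ⇒ PX; edges |P|=5, |X|=5
  updated: d(HI,PX)=71/2, d(PX,R)=51/2
3. join HI+R (d=37/2) ⇒ HIR; edges |HI|=35/4, |R|=37/4
  updated: d(HIR,PX)=193/6
4. join HIR+PX (d=193/6) ⇒ HIPRX; edges |HIR|=41/6, |PX|=133/12
final tree: (((H:1/2,I:1/2):35/4,R:37/4):41/6,(P:5,X:5):133/12)
total length: 563/12

(((H:1/2,I:1/2):35/4,R:37/4):41/6,(P:5,X:5):133/12)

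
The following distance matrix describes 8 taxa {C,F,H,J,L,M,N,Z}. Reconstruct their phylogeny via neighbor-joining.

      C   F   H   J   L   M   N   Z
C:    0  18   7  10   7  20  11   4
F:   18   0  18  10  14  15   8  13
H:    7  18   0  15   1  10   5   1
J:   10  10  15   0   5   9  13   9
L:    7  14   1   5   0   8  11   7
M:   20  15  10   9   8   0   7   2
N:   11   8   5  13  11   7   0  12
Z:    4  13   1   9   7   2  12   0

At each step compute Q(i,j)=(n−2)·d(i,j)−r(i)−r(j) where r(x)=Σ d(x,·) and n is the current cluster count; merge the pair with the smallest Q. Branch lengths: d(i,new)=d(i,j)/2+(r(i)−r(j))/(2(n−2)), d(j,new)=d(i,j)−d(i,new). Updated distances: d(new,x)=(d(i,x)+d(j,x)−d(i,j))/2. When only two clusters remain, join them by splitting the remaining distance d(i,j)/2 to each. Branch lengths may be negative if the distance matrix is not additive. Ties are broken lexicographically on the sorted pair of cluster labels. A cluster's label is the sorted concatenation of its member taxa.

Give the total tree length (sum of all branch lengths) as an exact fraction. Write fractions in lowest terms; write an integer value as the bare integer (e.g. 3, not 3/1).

243/8

1. join F+N (d=8, Q=-115) ⇒ FN; edges |F|=77/12, |N|=19/12
  updated: d(C,FN)=21/2, d(FN,H)=15/2, d(FN,J)=15/2, d(FN,L)=17/2, d(FN,M)=7, d(FN,Z)=17/2
2. join M+Z (d=2, Q=-155/2) ⇒ MZ; edges |M|=69/20, |Z|=-29/20
  updated: d(C,MZ)=11, d(FN,MZ)=27/4, d(H,MZ)=9/2, d(J,MZ)=8, d(L,MZ)=13/2
3. join H+L (d=1, Q=-59) ⇒ HL; edges |H|=11/8, |L|=-3/8
  updated: d(C,HL)=13/2, d(FN,HL)=15/2, d(HL,J)=19/2, d(HL,MZ)=5
4. join C+HL (d=13/2, Q=-47) ⇒ CHL; edges |C|=29/6, |HL|=5/3
  updated: d(CHL,FN)=23/4, d(CHL,J)=13/2, d(CHL,MZ)=19/4
5. join CHL+MZ (d=19/4, Q=-27) ⇒ CHLMZ; edges |CHL|=7/4, |MZ|=3
  updated: d(CHLMZ,FN)=31/8, d(CHLMZ,J)=39/8
6. join CHLMZ+FN (d=31/8, Q=-65/4) ⇒ CFHLMNZ; edges |CHLMZ|=5/8, |FN|=13/4
  updated: d(CFHLMNZ,J)=17/4
7. join CFHLMNZ+J (d=17/4) ⇒ CFHJLMNZ; edges |CFHLMNZ|=17/8, |J|=17/8
final tree: ((((C:29/6,(H:11/8,L:-3/8):5/3):7/4,(M:69/20,Z:-29/20):3):5/8,(F:77/12,N:19/12):13/4):17/8,J:17/8)
total length: 243/8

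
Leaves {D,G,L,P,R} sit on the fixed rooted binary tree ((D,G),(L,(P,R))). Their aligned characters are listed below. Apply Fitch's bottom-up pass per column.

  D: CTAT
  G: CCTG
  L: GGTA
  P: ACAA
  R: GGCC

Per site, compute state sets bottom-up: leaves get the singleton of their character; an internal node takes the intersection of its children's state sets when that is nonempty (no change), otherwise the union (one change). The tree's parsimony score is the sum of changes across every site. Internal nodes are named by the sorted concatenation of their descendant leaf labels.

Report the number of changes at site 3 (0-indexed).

3

site 0, node DG: D={C} ∩ G={C} → {C} (+0)
site 0, node PR: P={A} ∪ R={G} → {A,G} (+1)
site 0, node LPR: L={G} ∩ PR={A,G} → {G} (+0)
site 0, node DGLPR: DG={C} ∪ LPR={G} → {C,G} (+1)
site 1, node DG: D={T} ∪ G={C} → {C,T} (+1)
site 1, node PR: P={C} ∪ R={G} → {C,G} (+1)
site 1, node LPR: L={G} ∩ PR={C,G} → {G} (+0)
site 1, node DGLPR: DG={C,T} ∪ LPR={G} → {C,G,T} (+1)
site 2, node DG: D={A} ∪ G={T} → {A,T} (+1)
site 2, node PR: P={A} ∪ R={C} → {A,C} (+1)
site 2, node LPR: L={T} ∪ PR={A,C} → {A,C,T} (+1)
site 2, node DGLPR: DG={A,T} ∩ LPR={A,C,T} → {A,T} (+0)
site 3, node DG: D={T} ∪ G={G} → {G,T} (+1)
site 3, node PR: P={A} ∪ R={C} → {A,C} (+1)
site 3, node LPR: L={A} ∩ PR={A,C} → {A} (+0)
site 3, node DGLPR: DG={G,T} ∪ LPR={A} → {A,G,T} (+1)
per-site changes: [2, 3, 3, 3]; total = 11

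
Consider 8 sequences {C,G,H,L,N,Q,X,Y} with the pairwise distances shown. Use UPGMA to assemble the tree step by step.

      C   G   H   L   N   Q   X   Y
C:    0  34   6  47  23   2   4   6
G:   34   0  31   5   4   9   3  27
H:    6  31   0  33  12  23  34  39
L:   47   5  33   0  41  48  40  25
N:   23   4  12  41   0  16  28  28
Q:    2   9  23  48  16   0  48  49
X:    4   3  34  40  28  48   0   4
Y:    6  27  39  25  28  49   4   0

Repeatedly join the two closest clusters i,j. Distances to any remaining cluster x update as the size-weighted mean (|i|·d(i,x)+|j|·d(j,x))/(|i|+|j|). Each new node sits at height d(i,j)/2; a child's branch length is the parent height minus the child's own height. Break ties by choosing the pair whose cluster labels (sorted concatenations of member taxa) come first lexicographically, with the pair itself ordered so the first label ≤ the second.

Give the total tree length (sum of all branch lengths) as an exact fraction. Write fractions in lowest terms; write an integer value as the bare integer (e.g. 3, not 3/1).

iteration 1: select C,Q (d=2); attach at lengths (1, 1); label the merged cluster CQ
  updated: d(CQ,G)=43/2, d(CQ,H)=29/2, d(CQ,L)=95/2, d(CQ,N)=39/2, d(CQ,X)=26, d(CQ,Y)=55/2
iteration 2: select G,X (d=3); attach at lengths (3/2, 3/2); label the merged cluster GX
  updated: d(CQ,GX)=95/4, d(GX,H)=65/2, d(GX,L)=45/2, d(GX,N)=16, d(GX,Y)=31/2
iteration 3: select H,N (d=12); attach at lengths (6, 6); label the merged cluster HN
  updated: d(CQ,HN)=17, d(GX,HN)=97/4, d(HN,L)=37, d(HN,Y)=67/2
iteration 4: select GX,Y (d=31/2); attach at lengths (25/4, 31/4); label the merged cluster GXY
  updated: d(CQ,GXY)=25, d(GXY,HN)=82/3, d(GXY,L)=70/3
iteration 5: select CQ,HN (d=17); attach at lengths (15/2, 5/2); label the merged cluster CHNQ
  updated: d(CHNQ,GXY)=157/6, d(CHNQ,L)=169/4
iteration 6: select GXY,L (d=70/3); attach at lengths (47/12, 35/3); label the merged cluster GLXY
  updated: d(CHNQ,GLXY)=483/16
iteration 7: select CHNQ,GLXY (d=483/16); attach at lengths (211/32, 329/96); label the merged cluster CGHLNQXY
final tree: (((C:1,Q:1):15/2,(H:6,N:6):5/2):211/32,(((G:3/2,X:3/2):25/4,Y:31/4):47/12,L:35/3):329/96)
total length: 3197/48

3197/48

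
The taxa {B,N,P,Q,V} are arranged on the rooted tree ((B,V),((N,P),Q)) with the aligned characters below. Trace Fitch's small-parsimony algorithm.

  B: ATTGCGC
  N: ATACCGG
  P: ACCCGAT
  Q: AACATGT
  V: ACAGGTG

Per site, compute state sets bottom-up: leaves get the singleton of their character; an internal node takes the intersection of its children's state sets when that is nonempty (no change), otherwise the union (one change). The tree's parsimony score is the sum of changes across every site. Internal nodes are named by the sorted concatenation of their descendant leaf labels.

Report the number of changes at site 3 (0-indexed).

[col 0] BV: children B:{A}, V:{A} ∩→ {A}; cost 0
[col 0] NP: children N:{A}, P:{A} ∩→ {A}; cost 0
[col 0] NPQ: children NP:{A}, Q:{A} ∩→ {A}; cost 0
[col 0] BNPQV: children BV:{A}, NPQ:{A} ∩→ {A}; cost 0
[col 1] BV: children B:{T}, V:{C} ∪→ {C,T}; cost 1
[col 1] NP: children N:{T}, P:{C} ∪→ {C,T}; cost 1
[col 1] NPQ: children NP:{C,T}, Q:{A} ∪→ {A,C,T}; cost 1
[col 1] BNPQV: children BV:{C,T}, NPQ:{A,C,T} ∩→ {C,T}; cost 0
[col 2] BV: children B:{T}, V:{A} ∪→ {A,T}; cost 1
[col 2] NP: children N:{A}, P:{C} ∪→ {A,C}; cost 1
[col 2] NPQ: children NP:{A,C}, Q:{C} ∩→ {C}; cost 0
[col 2] BNPQV: children BV:{A,T}, NPQ:{C} ∪→ {A,C,T}; cost 1
[col 3] BV: children B:{G}, V:{G} ∩→ {G}; cost 0
[col 3] NP: children N:{C}, P:{C} ∩→ {C}; cost 0
[col 3] NPQ: children NP:{C}, Q:{A} ∪→ {A,C}; cost 1
[col 3] BNPQV: children BV:{G}, NPQ:{A,C} ∪→ {A,C,G}; cost 1
[col 4] BV: children B:{C}, V:{G} ∪→ {C,G}; cost 1
[col 4] NP: children N:{C}, P:{G} ∪→ {C,G}; cost 1
[col 4] NPQ: children NP:{C,G}, Q:{T} ∪→ {C,G,T}; cost 1
[col 4] BNPQV: children BV:{C,G}, NPQ:{C,G,T} ∩→ {C,G}; cost 0
[col 5] BV: children B:{G}, V:{T} ∪→ {G,T}; cost 1
[col 5] NP: children N:{G}, P:{A} ∪→ {A,G}; cost 1
[col 5] NPQ: children NP:{A,G}, Q:{G} ∩→ {G}; cost 0
[col 5] BNPQV: children BV:{G,T}, NPQ:{G} ∩→ {G}; cost 0
[col 6] BV: children B:{C}, V:{G} ∪→ {C,G}; cost 1
[col 6] NP: children N:{G}, P:{T} ∪→ {G,T}; cost 1
[col 6] NPQ: children NP:{G,T}, Q:{T} ∩→ {T}; cost 0
[col 6] BNPQV: children BV:{C,G}, NPQ:{T} ∪→ {C,G,T}; cost 1
per-site changes: [0, 3, 3, 2, 3, 2, 3]; total = 16

2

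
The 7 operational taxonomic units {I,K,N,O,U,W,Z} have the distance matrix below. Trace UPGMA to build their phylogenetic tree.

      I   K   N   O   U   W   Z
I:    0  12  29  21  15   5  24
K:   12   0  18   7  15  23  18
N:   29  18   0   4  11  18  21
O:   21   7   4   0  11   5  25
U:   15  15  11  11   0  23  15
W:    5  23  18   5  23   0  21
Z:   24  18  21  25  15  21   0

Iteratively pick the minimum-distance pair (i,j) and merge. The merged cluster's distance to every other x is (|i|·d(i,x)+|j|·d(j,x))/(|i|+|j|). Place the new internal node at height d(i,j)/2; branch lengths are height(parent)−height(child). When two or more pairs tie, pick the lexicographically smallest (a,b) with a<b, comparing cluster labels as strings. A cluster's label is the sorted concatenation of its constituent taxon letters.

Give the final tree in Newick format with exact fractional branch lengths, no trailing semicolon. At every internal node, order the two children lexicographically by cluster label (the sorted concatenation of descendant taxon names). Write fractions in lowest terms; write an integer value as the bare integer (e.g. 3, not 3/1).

(((I:5/2,W:5/2):53/8,(K:20/3,((N:2,O:2):7/2,U:11/2):7/6):59/24):29/24,Z:31/3)

step 1: merge (N,O) at d=4; branch lengths N→2, O→2; new cluster NO
  updated: d(I,NO)=25, d(K,NO)=25/2, d(NO,U)=11, d(NO,W)=23/2, d(NO,Z)=23
step 2: merge (I,W) at d=5; branch lengths I→5/2, W→5/2; new cluster IW
  updated: d(IW,K)=35/2, d(IW,NO)=73/4, d(IW,U)=19, d(IW,Z)=45/2
step 3: merge (NO,U) at d=11; branch lengths NO→7/2, U→11/2; new cluster NOU
  updated: d(IW,NOU)=37/2, d(K,NOU)=40/3, d(NOU,Z)=61/3
step 4: merge (K,NOU) at d=40/3; branch lengths K→20/3, NOU→7/6; new cluster KNOU
  updated: d(IW,KNOU)=73/4, d(KNOU,Z)=79/4
step 5: merge (IW,KNOU) at d=73/4; branch lengths IW→53/8, KNOU→59/24; new cluster IKNOUW
  updated: d(IKNOUW,Z)=62/3
step 6: merge (IKNOUW,Z) at d=62/3; branch lengths IKNOUW→29/24, Z→31/3; new cluster IKNOUWZ
final tree: (((I:5/2,W:5/2):53/8,(K:20/3,((N:2,O:2):7/2,U:11/2):7/6):59/24):29/24,Z:31/3)
total length: 1115/24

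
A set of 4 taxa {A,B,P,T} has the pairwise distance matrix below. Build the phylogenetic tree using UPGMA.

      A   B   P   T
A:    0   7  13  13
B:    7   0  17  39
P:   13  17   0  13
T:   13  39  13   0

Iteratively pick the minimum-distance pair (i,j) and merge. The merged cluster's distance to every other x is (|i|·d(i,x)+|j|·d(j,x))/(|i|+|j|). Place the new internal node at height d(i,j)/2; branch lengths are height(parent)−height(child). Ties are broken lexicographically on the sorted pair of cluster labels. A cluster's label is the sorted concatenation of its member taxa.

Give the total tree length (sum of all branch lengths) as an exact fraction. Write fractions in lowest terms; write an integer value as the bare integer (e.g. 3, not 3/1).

61/2

iteration 1: select A,B (d=7); attach at lengths (7/2, 7/2); label the merged cluster AB
  updated: d(AB,P)=15, d(AB,T)=26
iteration 2: select P,T (d=13); attach at lengths (13/2, 13/2); label the merged cluster PT
  updated: d(AB,PT)=41/2
iteration 3: select AB,PT (d=41/2); attach at lengths (27/4, 15/4); label the merged cluster ABPT
final tree: ((A:7/2,B:7/2):27/4,(P:13/2,T:13/2):15/4)
total length: 61/2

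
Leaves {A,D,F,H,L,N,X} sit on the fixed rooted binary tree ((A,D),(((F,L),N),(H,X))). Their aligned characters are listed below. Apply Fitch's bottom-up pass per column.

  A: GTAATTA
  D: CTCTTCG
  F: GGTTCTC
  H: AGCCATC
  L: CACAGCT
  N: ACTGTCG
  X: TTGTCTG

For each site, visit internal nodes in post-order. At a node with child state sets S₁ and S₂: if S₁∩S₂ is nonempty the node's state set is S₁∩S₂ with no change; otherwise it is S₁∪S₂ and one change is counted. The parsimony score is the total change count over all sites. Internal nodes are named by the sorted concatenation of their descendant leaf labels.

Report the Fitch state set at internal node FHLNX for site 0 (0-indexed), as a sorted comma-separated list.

AD@0: {G} ∪ {C} = {C,G} (union, +1)
FL@0: {G} ∪ {C} = {C,G} (union, +1)
FLN@0: {C,G} ∪ {A} = {A,C,G} (union, +1)
HX@0: {A} ∪ {T} = {A,T} (union, +1)
FHLNX@0: {A,C,G} ∩ {A,T} = {A} (intersection, +0)
ADFHLNX@0: {C,G} ∪ {A} = {A,C,G} (union, +1)
AD@1: {T} ∩ {T} = {T} (intersection, +0)
FL@1: {G} ∪ {A} = {A,G} (union, +1)
FLN@1: {A,G} ∪ {C} = {A,C,G} (union, +1)
HX@1: {G} ∪ {T} = {G,T} (union, +1)
FHLNX@1: {A,C,G} ∩ {G,T} = {G} (intersection, +0)
ADFHLNX@1: {T} ∪ {G} = {G,T} (union, +1)
AD@2: {A} ∪ {C} = {A,C} (union, +1)
FL@2: {T} ∪ {C} = {C,T} (union, +1)
FLN@2: {C,T} ∩ {T} = {T} (intersection, +0)
HX@2: {C} ∪ {G} = {C,G} (union, +1)
FHLNX@2: {T} ∪ {C,G} = {C,G,T} (union, +1)
ADFHLNX@2: {A,C} ∩ {C,G,T} = {C} (intersection, +0)
AD@3: {A} ∪ {T} = {A,T} (union, +1)
FL@3: {T} ∪ {A} = {A,T} (union, +1)
FLN@3: {A,T} ∪ {G} = {A,G,T} (union, +1)
HX@3: {C} ∪ {T} = {C,T} (union, +1)
FHLNX@3: {A,G,T} ∩ {C,T} = {T} (intersection, +0)
ADFHLNX@3: {A,T} ∩ {T} = {T} (intersection, +0)
AD@4: {T} ∩ {T} = {T} (intersection, +0)
FL@4: {C} ∪ {G} = {C,G} (union, +1)
FLN@4: {C,G} ∪ {T} = {C,G,T} (union, +1)
HX@4: {A} ∪ {C} = {A,C} (union, +1)
FHLNX@4: {C,G,T} ∩ {A,C} = {C} (intersection, +0)
ADFHLNX@4: {T} ∪ {C} = {C,T} (union, +1)
AD@5: {T} ∪ {C} = {C,T} (union, +1)
FL@5: {T} ∪ {C} = {C,T} (union, +1)
FLN@5: {C,T} ∩ {C} = {C} (intersection, +0)
HX@5: {T} ∩ {T} = {T} (intersection, +0)
FHLNX@5: {C} ∪ {T} = {C,T} (union, +1)
ADFHLNX@5: {C,T} ∩ {C,T} = {C,T} (intersection, +0)
AD@6: {A} ∪ {G} = {A,G} (union, +1)
FL@6: {C} ∪ {T} = {C,T} (union, +1)
FLN@6: {C,T} ∪ {G} = {C,G,T} (union, +1)
HX@6: {C} ∪ {G} = {C,G} (union, +1)
FHLNX@6: {C,G,T} ∩ {C,G} = {C,G} (intersection, +0)
ADFHLNX@6: {A,G} ∩ {C,G} = {G} (intersection, +0)
per-site changes: [5, 4, 4, 4, 4, 3, 4]; total = 28

A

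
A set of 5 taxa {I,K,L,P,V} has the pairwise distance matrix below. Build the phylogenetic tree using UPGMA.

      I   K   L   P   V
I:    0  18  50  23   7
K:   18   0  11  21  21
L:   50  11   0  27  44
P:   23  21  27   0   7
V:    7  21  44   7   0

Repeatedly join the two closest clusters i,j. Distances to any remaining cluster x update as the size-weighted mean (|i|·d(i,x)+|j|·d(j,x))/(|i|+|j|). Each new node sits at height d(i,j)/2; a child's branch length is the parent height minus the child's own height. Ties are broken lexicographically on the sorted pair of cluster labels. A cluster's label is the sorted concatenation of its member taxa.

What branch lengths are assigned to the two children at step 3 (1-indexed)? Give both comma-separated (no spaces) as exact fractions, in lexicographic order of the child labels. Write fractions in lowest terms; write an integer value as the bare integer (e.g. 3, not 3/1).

1. join I+V (d=7) ⇒ IV; edges |I|=7/2, |V|=7/2
  updated: d(IV,K)=39/2, d(IV,L)=47, d(IV,P)=15
2. join K+L (d=11) ⇒ KL; edges |K|=11/2, |L|=11/2
  updated: d(IV,KL)=133/4, d(KL,P)=24
3. join IV+P (d=15) ⇒ IPV; edges |IV|=4, |P|=15/2
  updated: d(IPV,KL)=181/6
4. join IPV+KL (d=181/6) ⇒ IKLPV; edges |IPV|=91/12, |KL|=115/12
final tree: (((I:7/2,V:7/2):4,P:15/2):91/12,(K:11/2,L:11/2):115/12)
total length: 140/3

4,15/2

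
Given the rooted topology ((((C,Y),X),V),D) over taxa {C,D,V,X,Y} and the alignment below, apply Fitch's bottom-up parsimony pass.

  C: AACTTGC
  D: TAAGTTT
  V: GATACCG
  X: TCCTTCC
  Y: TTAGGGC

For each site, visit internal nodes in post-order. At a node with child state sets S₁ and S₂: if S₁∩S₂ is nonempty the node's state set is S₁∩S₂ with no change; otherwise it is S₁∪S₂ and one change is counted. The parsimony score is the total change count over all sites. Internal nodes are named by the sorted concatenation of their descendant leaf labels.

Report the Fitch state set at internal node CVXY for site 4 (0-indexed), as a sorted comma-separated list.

[col 0] CY: children C:{A}, Y:{T} ∪→ {A,T}; cost 1
[col 0] CXY: children CY:{A,T}, X:{T} ∩→ {T}; cost 0
[col 0] CVXY: children CXY:{T}, V:{G} ∪→ {G,T}; cost 1
[col 0] CDVXY: children CVXY:{G,T}, D:{T} ∩→ {T}; cost 0
[col 1] CY: children C:{A}, Y:{T} ∪→ {A,T}; cost 1
[col 1] CXY: children CY:{A,T}, X:{C} ∪→ {A,C,T}; cost 1
[col 1] CVXY: children CXY:{A,C,T}, V:{A} ∩→ {A}; cost 0
[col 1] CDVXY: children CVXY:{A}, D:{A} ∩→ {A}; cost 0
[col 2] CY: children C:{C}, Y:{A} ∪→ {A,C}; cost 1
[col 2] CXY: children CY:{A,C}, X:{C} ∩→ {C}; cost 0
[col 2] CVXY: children CXY:{C}, V:{T} ∪→ {C,T}; cost 1
[col 2] CDVXY: children CVXY:{C,T}, D:{A} ∪→ {A,C,T}; cost 1
[col 3] CY: children C:{T}, Y:{G} ∪→ {G,T}; cost 1
[col 3] CXY: children CY:{G,T}, X:{T} ∩→ {T}; cost 0
[col 3] CVXY: children CXY:{T}, V:{A} ∪→ {A,T}; cost 1
[col 3] CDVXY: children CVXY:{A,T}, D:{G} ∪→ {A,G,T}; cost 1
[col 4] CY: children C:{T}, Y:{G} ∪→ {G,T}; cost 1
[col 4] CXY: children CY:{G,T}, X:{T} ∩→ {T}; cost 0
[col 4] CVXY: children CXY:{T}, V:{C} ∪→ {C,T}; cost 1
[col 4] CDVXY: children CVXY:{C,T}, D:{T} ∩→ {T}; cost 0
[col 5] CY: children C:{G}, Y:{G} ∩→ {G}; cost 0
[col 5] CXY: children CY:{G}, X:{C} ∪→ {C,G}; cost 1
[col 5] CVXY: children CXY:{C,G}, V:{C} ∩→ {C}; cost 0
[col 5] CDVXY: children CVXY:{C}, D:{T} ∪→ {C,T}; cost 1
[col 6] CY: children C:{C}, Y:{C} ∩→ {C}; cost 0
[col 6] CXY: children CY:{C}, X:{C} ∩→ {C}; cost 0
[col 6] CVXY: children CXY:{C}, V:{G} ∪→ {C,G}; cost 1
[col 6] CDVXY: children CVXY:{C,G}, D:{T} ∪→ {C,G,T}; cost 1
per-site changes: [2, 2, 3, 3, 2, 2, 2]; total = 16

C,T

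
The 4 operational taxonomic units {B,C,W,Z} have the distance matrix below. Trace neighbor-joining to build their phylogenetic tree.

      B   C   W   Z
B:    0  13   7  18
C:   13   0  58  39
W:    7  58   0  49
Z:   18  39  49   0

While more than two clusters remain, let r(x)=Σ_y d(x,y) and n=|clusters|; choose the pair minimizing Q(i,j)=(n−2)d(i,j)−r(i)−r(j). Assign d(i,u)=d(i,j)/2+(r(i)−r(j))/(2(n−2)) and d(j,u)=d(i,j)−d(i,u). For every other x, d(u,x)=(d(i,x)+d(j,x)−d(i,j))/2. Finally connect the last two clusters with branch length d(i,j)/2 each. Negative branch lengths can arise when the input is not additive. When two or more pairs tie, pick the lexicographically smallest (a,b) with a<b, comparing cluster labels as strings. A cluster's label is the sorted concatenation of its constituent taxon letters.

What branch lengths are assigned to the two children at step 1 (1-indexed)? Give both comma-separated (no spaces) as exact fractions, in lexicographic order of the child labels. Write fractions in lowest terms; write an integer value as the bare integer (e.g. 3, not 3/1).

step 1: merge (B,W) at d=7, Q=-138; branch lengths B→-31/2, W→45/2; new cluster BW
  updated: d(BW,C)=32, d(BW,Z)=30
step 2: merge (BW,C) at d=32, Q=-101; branch lengths BW→23/2, C→41/2; new cluster BCW
  updated: d(BCW,Z)=37/2
step 3: merge (BCW,Z) at d=37/2; branch lengths BCW→37/4, Z→37/4; new cluster BCWZ
final tree: (((B:-31/2,W:45/2):23/2,C:41/2):37/4,Z:37/4)
total length: 115/2

-31/2,45/2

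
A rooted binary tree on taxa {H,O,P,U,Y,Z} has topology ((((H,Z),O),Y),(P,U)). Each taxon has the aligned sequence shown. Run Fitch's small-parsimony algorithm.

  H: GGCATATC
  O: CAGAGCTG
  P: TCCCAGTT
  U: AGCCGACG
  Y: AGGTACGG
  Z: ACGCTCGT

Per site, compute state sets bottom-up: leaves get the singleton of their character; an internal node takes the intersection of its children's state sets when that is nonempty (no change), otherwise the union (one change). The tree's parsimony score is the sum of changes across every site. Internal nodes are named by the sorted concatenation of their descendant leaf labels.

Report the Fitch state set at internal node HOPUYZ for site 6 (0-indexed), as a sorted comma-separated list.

site 0, node HZ: H={G} ∪ Z={A} → {A,G} (+1)
site 0, node HOZ: HZ={A,G} ∪ O={C} → {A,C,G} (+1)
site 0, node HOYZ: HOZ={A,C,G} ∩ Y={A} → {A} (+0)
site 0, node PU: P={T} ∪ U={A} → {A,T} (+1)
site 0, node HOPUYZ: HOYZ={A} ∩ PU={A,T} → {A} (+0)
site 1, node HZ: H={G} ∪ Z={C} → {C,G} (+1)
site 1, node HOZ: HZ={C,G} ∪ O={A} → {A,C,G} (+1)
site 1, node HOYZ: HOZ={A,C,G} ∩ Y={G} → {G} (+0)
site 1, node PU: P={C} ∪ U={G} → {C,G} (+1)
site 1, node HOPUYZ: HOYZ={G} ∩ PU={C,G} → {G} (+0)
site 2, node HZ: H={C} ∪ Z={G} → {C,G} (+1)
site 2, node HOZ: HZ={C,G} ∩ O={G} → {G} (+0)
site 2, node HOYZ: HOZ={G} ∩ Y={G} → {G} (+0)
site 2, node PU: P={C} ∩ U={C} → {C} (+0)
site 2, node HOPUYZ: HOYZ={G} ∪ PU={C} → {C,G} (+1)
site 3, node HZ: H={A} ∪ Z={C} → {A,C} (+1)
site 3, node HOZ: HZ={A,C} ∩ O={A} → {A} (+0)
site 3, node HOYZ: HOZ={A} ∪ Y={T} → {A,T} (+1)
site 3, node PU: P={C} ∩ U={C} → {C} (+0)
site 3, node HOPUYZ: HOYZ={A,T} ∪ PU={C} → {A,C,T} (+1)
site 4, node HZ: H={T} ∩ Z={T} → {T} (+0)
site 4, node HOZ: HZ={T} ∪ O={G} → {G,T} (+1)
site 4, node HOYZ: HOZ={G,T} ∪ Y={A} → {A,G,T} (+1)
site 4, node PU: P={A} ∪ U={G} → {A,G} (+1)
site 4, node HOPUYZ: HOYZ={A,G,T} ∩ PU={A,G} → {A,G} (+0)
site 5, node HZ: H={A} ∪ Z={C} → {A,C} (+1)
site 5, node HOZ: HZ={A,C} ∩ O={C} → {C} (+0)
site 5, node HOYZ: HOZ={C} ∩ Y={C} → {C} (+0)
site 5, node PU: P={G} ∪ U={A} → {A,G} (+1)
site 5, node HOPUYZ: HOYZ={C} ∪ PU={A,G} → {A,C,G} (+1)
site 6, node HZ: H={T} ∪ Z={G} → {G,T} (+1)
site 6, node HOZ: HZ={G,T} ∩ O={T} → {T} (+0)
site 6, node HOYZ: HOZ={T} ∪ Y={G} → {G,T} (+1)
site 6, node PU: P={T} ∪ U={C} → {C,T} (+1)
site 6, node HOPUYZ: HOYZ={G,T} ∩ PU={C,T} → {T} (+0)
site 7, node HZ: H={C} ∪ Z={T} → {C,T} (+1)
site 7, node HOZ: HZ={C,T} ∪ O={G} → {C,G,T} (+1)
site 7, node HOYZ: HOZ={C,G,T} ∩ Y={G} → {G} (+0)
site 7, node PU: P={T} ∪ U={G} → {G,T} (+1)
site 7, node HOPUYZ: HOYZ={G} ∩ PU={G,T} → {G} (+0)
per-site changes: [3, 3, 2, 3, 3, 3, 3, 3]; total = 23

T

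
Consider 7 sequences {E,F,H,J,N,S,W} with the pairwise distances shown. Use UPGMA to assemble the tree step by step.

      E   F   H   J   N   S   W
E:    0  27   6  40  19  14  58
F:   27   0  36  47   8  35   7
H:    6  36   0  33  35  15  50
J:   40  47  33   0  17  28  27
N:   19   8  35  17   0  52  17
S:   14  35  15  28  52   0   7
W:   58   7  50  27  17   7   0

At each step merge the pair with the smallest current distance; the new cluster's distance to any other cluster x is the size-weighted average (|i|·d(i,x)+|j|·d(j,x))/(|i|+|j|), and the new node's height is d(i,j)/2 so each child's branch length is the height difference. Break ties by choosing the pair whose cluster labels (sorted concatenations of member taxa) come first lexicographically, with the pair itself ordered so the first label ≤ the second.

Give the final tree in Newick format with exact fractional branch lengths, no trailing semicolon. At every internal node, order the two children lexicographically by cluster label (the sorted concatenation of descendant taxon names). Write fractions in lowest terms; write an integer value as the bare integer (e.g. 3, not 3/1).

(((E:3,H:3):17/4,S:29/4):41/4,(((F:7/2,W:7/2):11/4,N:25/4):107/12,J:91/6):7/3)

1. join E+H (d=6) ⇒ EH; edges |E|=3, |H|=3
  updated: d(EH,F)=63/2, d(EH,J)=73/2, d(EH,N)=27, d(EH,S)=29/2, d(EH,W)=54
2. join F+W (d=7) ⇒ FW; edges |F|=7/2, |W|=7/2
  updated: d(EH,FW)=171/4, d(FW,J)=37, d(FW,N)=25/2, d(FW,S)=21
3. join FW+N (d=25/2) ⇒ FNW; edges |FW|=11/4, |N|=25/4
  updated: d(EH,FNW)=75/2, d(FNW,J)=91/3, d(FNW,S)=94/3
4. join EH+S (d=29/2) ⇒ EHS; edges |EH|=17/4, |S|=29/4
  updated: d(EHS,FNW)=319/9, d(EHS,J)=101/3
5. join FNW+J (d=91/3) ⇒ FJNW; edges |FNW|=107/12, |J|=91/6
  updated: d(EHS,FJNW)=35
6. join EHS+FJNW (d=35) ⇒ EFHJNSW; edges |EHS|=41/4, |FJNW|=7/3
final tree: (((E:3,H:3):17/4,S:29/4):41/4,(((F:7/2,W:7/2):11/4,N:25/4):107/12,J:91/6):7/3)
total length: 421/6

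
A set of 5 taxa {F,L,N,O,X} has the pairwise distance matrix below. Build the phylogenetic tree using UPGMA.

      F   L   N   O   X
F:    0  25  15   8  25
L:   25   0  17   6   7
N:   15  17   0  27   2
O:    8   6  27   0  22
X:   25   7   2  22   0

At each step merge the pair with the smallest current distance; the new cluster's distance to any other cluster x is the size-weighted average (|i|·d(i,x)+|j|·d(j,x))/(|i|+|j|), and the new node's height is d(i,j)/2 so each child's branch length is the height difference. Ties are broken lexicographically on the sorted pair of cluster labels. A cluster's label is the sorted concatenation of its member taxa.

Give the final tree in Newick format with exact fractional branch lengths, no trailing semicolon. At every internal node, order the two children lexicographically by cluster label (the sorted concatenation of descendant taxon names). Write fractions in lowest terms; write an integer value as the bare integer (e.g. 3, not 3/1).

((F:33/4,(L:3,O:3):21/4):7/6,(N:1,X:1):101/12)

step 1: merge (N,X) at d=2; branch lengths N→1, X→1; new cluster NX
  updated: d(F,NX)=20, d(L,NX)=12, d(NX,O)=49/2
step 2: merge (L,O) at d=6; branch lengths L→3, O→3; new cluster LO
  updated: d(F,LO)=33/2, d(LO,NX)=73/4
step 3: merge (F,LO) at d=33/2; branch lengths F→33/4, LO→21/4; new cluster FLO
  updated: d(FLO,NX)=113/6
step 4: merge (FLO,NX) at d=113/6; branch lengths FLO→7/6, NX→101/12; new cluster FLNOX
final tree: ((F:33/4,(L:3,O:3):21/4):7/6,(N:1,X:1):101/12)
total length: 373/12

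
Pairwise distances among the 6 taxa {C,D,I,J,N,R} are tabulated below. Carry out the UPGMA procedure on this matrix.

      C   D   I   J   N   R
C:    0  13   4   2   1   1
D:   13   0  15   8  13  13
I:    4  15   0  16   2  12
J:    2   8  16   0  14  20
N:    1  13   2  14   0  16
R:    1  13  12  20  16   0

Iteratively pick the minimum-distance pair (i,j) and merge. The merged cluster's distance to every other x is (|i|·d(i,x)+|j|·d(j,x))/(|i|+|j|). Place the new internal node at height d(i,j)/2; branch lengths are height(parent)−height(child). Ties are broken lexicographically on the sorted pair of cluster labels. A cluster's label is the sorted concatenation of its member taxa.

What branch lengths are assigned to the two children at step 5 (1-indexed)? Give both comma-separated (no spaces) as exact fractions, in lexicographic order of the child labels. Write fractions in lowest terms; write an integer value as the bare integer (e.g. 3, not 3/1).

43/24,21/8

1. join C+N (d=1) ⇒ CN; edges |C|=1/2, |N|=1/2
  updated: d(CN,D)=13, d(CN,I)=3, d(CN,J)=8, d(CN,R)=17/2
2. join CN+I (d=3) ⇒ CIN; edges |CN|=1, |I|=3/2
  updated: d(CIN,D)=41/3, d(CIN,J)=32/3, d(CIN,R)=29/3
3. join D+J (d=8) ⇒ DJ; edges |D|=4, |J|=4
  updated: d(CIN,DJ)=73/6, d(DJ,R)=33/2
4. join CIN+R (d=29/3) ⇒ CINR; edges |CIN|=10/3, |R|=29/6
  updated: d(CINR,DJ)=53/4
5. join CINR+DJ (d=53/4) ⇒ CDIJNR; edges |CINR|=43/24, |DJ|=21/8
final tree: ((((C:1/2,N:1/2):1,I:3/2):10/3,R:29/6):43/24,(D:4,J:4):21/8)
total length: 289/12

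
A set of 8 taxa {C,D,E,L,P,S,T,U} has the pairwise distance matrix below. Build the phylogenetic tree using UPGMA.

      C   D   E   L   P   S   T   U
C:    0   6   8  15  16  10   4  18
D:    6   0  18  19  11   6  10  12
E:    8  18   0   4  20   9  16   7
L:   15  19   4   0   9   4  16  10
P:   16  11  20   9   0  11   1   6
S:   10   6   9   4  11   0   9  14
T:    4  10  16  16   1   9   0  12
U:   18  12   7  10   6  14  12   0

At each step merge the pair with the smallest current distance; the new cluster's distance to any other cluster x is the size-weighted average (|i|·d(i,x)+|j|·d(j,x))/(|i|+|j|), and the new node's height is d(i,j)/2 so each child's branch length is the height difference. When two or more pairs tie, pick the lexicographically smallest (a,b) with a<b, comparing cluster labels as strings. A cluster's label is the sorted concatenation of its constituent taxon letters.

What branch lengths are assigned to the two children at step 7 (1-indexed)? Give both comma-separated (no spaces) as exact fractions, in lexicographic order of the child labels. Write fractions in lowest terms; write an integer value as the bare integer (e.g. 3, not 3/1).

iteration 1: select P,T (d=1); attach at lengths (1/2, 1/2); label the merged cluster PT
  updated: d(C,PT)=10, d(D,PT)=21/2, d(E,PT)=18, d(L,PT)=25/2, d(PT,S)=10, d(PT,U)=9
iteration 2: select E,L (d=4); attach at lengths (2, 2); label the merged cluster EL
  updated: d(C,EL)=23/2, d(D,EL)=37/2, d(EL,PT)=61/4, d(EL,S)=13/2, d(EL,U)=17/2
iteration 3: select C,D (d=6); attach at lengths (3, 3); label the merged cluster CD
  updated: d(CD,EL)=15, d(CD,PT)=41/4, d(CD,S)=8, d(CD,U)=15
iteration 4: select EL,S (d=13/2); attach at lengths (5/4, 13/4); label the merged cluster ELS
  updated: d(CD,ELS)=38/3, d(ELS,PT)=27/2, d(ELS,U)=31/3
iteration 5: select PT,U (d=9); attach at lengths (4, 9/2); label the merged cluster PTU
  updated: d(CD,PTU)=71/6, d(ELS,PTU)=112/9
iteration 6: select CD,PTU (d=71/6); attach at lengths (35/12, 17/12); label the merged cluster CDPTU
  updated: d(CDPTU,ELS)=188/15
iteration 7: select CDPTU,ELS (d=188/15); attach at lengths (7/20, 181/60); label the merged cluster CDELPSTU
final tree: (((C:3,D:3):35/12,((P:1/2,T:1/2):4,U:9/2):17/12):7/20,((E:2,L:2):5/4,S:13/4):181/60)
total length: 317/10

7/20,181/60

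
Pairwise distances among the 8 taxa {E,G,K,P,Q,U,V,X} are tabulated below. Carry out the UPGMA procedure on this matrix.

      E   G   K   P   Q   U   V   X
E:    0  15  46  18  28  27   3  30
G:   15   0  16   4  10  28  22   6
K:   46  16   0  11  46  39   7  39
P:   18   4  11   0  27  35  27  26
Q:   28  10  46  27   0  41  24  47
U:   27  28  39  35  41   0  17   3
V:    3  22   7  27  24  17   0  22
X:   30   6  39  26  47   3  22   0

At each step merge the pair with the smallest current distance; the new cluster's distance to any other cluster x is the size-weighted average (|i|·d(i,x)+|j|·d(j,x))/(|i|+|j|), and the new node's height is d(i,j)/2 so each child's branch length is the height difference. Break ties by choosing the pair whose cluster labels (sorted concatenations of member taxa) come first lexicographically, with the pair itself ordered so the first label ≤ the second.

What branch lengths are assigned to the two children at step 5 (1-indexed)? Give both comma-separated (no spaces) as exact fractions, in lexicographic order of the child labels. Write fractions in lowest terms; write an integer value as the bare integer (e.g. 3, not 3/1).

39/4,9/2

1. join E+V (d=3) ⇒ EV; edges |E|=3/2, |V|=3/2
  updated: d(EV,G)=37/2, d(EV,K)=53/2, d(EV,P)=45/2, d(EV,Q)=26, d(EV,U)=22, d(EV,X)=26
2. join U+X (d=3) ⇒ UX; edges |U|=3/2, |X|=3/2
  updated: d(EV,UX)=24, d(G,UX)=17, d(K,UX)=39, d(P,UX)=61/2, d(Q,UX)=44
3. join G+P (d=4) ⇒ GP; edges |G|=2, |P|=2
  updated: d(EV,GP)=41/2, d(GP,K)=27/2, d(GP,Q)=37/2, d(GP,UX)=95/4
4. join GP+K (d=27/2) ⇒ GKP; edges |GP|=19/4, |K|=27/4
  updated: d(EV,GKP)=45/2, d(GKP,Q)=83/3, d(GKP,UX)=173/6
5. join EV+GKP (d=45/2) ⇒ EGKPV; edges |EV|=39/4, |GKP|=9/2
  updated: d(EGKPV,Q)=27, d(EGKPV,UX)=269/10
6. join EGKPV+UX (d=269/10) ⇒ EGKPUVX; edges |EGKPV|=11/5, |UX|=239/20
  updated: d(EGKPUVX,Q)=223/7
7. join EGKPUVX+Q (d=223/7) ⇒ EGKPQUVX; edges |EGKPUVX|=347/140, |Q|=223/14
final tree: ((((E:3/2,V:3/2):39/4,((G:2,P:2):19/4,K:27/4):9/2):11/5,(U:3/2,X:3/2):239/20):347/140,Q:223/14)
total length: 9563/140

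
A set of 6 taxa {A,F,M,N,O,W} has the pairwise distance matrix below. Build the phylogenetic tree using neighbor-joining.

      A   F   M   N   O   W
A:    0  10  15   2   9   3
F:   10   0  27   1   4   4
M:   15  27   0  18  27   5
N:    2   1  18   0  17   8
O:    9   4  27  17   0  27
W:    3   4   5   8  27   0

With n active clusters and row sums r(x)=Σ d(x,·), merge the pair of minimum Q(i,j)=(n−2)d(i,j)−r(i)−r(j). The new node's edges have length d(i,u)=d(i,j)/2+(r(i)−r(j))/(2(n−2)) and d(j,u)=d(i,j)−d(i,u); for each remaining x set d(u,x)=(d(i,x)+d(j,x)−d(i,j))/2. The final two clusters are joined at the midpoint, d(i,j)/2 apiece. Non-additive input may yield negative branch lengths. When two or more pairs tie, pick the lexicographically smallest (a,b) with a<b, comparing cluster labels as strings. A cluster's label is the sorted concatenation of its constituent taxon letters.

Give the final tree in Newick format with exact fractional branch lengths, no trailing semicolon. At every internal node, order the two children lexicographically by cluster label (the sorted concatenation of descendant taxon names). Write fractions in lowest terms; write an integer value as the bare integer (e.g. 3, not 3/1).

(((A:-19/16,(M:65/8,W:-25/8):123/16):39/16,(F:-29/12,O:77/12):103/16):9/32,N:9/32)

iteration 1: select M,W (d=5, Q=-119); attach at lengths (65/8, -25/8); label the merged cluster MW
  updated: d(A,MW)=13/2, d(F,MW)=13, d(MW,N)=21/2, d(MW,O)=49/2
iteration 2: select F,O (d=4, Q=-141/2); attach at lengths (-29/12, 77/12); label the merged cluster FO
  updated: d(A,FO)=15/2, d(FO,MW)=67/4, d(FO,N)=7
iteration 3: select A,MW (d=13/2, Q=-147/4); attach at lengths (-19/16, 123/16); label the merged cluster AMW
  updated: d(AMW,FO)=71/8, d(AMW,N)=3
iteration 4: select AMW,FO (d=71/8, Q=-151/8); attach at lengths (39/16, 103/16); label the merged cluster AFMOW
  updated: d(AFMOW,N)=9/16
iteration 5: select AFMOW,N (d=9/16); attach at lengths (9/32, 9/32); label the merged cluster AFMNOW
final tree: (((A:-19/16,(M:65/8,W:-25/8):123/16):39/16,(F:-29/12,O:77/12):103/16):9/32,N:9/32)
total length: 399/16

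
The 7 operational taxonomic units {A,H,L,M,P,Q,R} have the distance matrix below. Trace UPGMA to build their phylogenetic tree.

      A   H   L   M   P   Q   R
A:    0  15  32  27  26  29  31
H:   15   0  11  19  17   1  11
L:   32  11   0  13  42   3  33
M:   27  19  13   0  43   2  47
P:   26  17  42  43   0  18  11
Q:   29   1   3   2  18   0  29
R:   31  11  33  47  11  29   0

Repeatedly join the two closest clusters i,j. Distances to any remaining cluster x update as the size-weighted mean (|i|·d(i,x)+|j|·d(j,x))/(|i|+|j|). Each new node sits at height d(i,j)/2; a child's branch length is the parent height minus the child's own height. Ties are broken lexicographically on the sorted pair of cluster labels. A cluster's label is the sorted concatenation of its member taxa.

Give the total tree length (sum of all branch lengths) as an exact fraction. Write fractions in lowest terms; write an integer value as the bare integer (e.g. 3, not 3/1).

step 1: merge (H,Q) at d=1; branch lengths H→1/2, Q→1/2; new cluster HQ
  updated: d(A,HQ)=22, d(HQ,L)=7, d(HQ,M)=21/2, d(HQ,P)=35/2, d(HQ,R)=20
step 2: merge (HQ,L) at d=7; branch lengths HQ→3, L→7/2; new cluster HLQ
  updated: d(A,HLQ)=76/3, d(HLQ,M)=34/3, d(HLQ,P)=77/3, d(HLQ,R)=73/3
step 3: merge (P,R) at d=11; branch lengths P→11/2, R→11/2; new cluster PR
  updated: d(A,PR)=57/2, d(HLQ,PR)=25, d(M,PR)=45
step 4: merge (HLQ,M) at d=34/3; branch lengths HLQ→13/6, M→17/3; new cluster HLMQ
  updated: d(A,HLMQ)=103/4, d(HLMQ,PR)=30
step 5: merge (A,HLMQ) at d=103/4; branch lengths A→103/8, HLMQ→173/24; new cluster AHLMQ
  updated: d(AHLMQ,PR)=297/10
step 6: merge (AHLMQ,PR) at d=297/10; branch lengths AHLMQ→79/40, PR→187/20; new cluster AHLMPQR
final tree: ((A:103/8,(((H:1/2,Q:1/2):3,L:7/2):13/6,M:17/3):173/24):79/40,(P:11/2,R:11/2):187/20)
total length: 6929/120

6929/120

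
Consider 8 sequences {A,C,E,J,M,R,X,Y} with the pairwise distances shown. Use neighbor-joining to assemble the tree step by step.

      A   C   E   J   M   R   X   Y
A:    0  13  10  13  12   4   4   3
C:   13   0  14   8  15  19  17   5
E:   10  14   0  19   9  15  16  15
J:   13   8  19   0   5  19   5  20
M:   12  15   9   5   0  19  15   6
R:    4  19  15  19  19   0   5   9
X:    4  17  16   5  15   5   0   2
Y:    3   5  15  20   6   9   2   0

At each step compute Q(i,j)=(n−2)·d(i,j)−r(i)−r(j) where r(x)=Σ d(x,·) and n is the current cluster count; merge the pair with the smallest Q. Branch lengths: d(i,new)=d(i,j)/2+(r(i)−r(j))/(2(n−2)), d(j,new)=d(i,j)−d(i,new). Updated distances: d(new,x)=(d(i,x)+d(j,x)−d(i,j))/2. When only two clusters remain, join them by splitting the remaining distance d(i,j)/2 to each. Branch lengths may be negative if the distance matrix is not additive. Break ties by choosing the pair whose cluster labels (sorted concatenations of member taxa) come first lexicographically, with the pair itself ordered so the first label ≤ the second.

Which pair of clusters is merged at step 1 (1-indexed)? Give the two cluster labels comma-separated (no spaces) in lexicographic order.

J,M

iteration 1: select J,M (d=5, Q=-140); attach at lengths (19/6, 11/6); label the merged cluster JM
  updated: d(A,JM)=10, d(C,JM)=9, d(E,JM)=23/2, d(JM,R)=33/2, d(JM,X)=15/2, d(JM,Y)=21/2
iteration 2: select C,JM (d=9, Q=-97); attach at lengths (57/10, 33/10); label the merged cluster CJM
  updated: d(A,CJM)=7, d(CJM,E)=33/4, d(CJM,R)=53/4, d(CJM,X)=31/4, d(CJM,Y)=13/4
iteration 3: select CJM,E (d=33/4, Q=-283/4); attach at lengths (33/32, 231/32); label the merged cluster CEJM
  updated: d(A,CEJM)=35/8, d(CEJM,R)=10, d(CEJM,X)=31/4, d(CEJM,Y)=5
iteration 4: select R,X (d=5, Q=-127/4); attach at lengths (97/24, 23/24); label the merged cluster RX
  updated: d(A,RX)=3/2, d(CEJM,RX)=51/8, d(RX,Y)=3
iteration 5: select A,RX (d=3/2, Q=-67/4); attach at lengths (1/4, 5/4); label the merged cluster ARX
  updated: d(ARX,CEJM)=37/8, d(ARX,Y)=9/4
iteration 6: select ARX,CEJM (d=37/8, Q=-95/8); attach at lengths (15/16, 59/16); label the merged cluster ACEJMRX
  updated: d(ACEJMRX,Y)=21/16
iteration 7: select ACEJMRX,Y (d=21/16); attach at lengths (21/32, 21/32); label the merged cluster ACEJMRXY
final tree: (((A:1/4,(R:97/24,X:23/24):5/4):15/16,((C:57/10,(J:19/6,M:11/6):33/10):33/32,E:231/32):59/16):21/32,Y:21/32)
total length: 555/16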